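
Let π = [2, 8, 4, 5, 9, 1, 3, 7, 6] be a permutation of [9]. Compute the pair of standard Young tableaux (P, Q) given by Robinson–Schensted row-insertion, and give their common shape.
P = [1, 3, 5, 6] / [2, 4, 7] / [8, 9];  Q = [1, 2, 4, 5] / [3, 7, 8] / [6, 9];  common shape = (4, 3, 2)

Row-insert the values π_1, π_2, … into P one at a time, bumping the leftmost entry strictly greater than the inserted value down to the next row. The recording tableau Q records, in position (i, j), the step at which that cell was added to P.
  Insert 2 (step 1): P = [2];  Q = [1]
  Insert 8 (step 2): P = [2, 8];  Q = [1, 2]
  Insert 4 (step 3): P = [2, 4] / [8];  Q = [1, 2] / [3]
  Insert 5 (step 4): P = [2, 4, 5] / [8];  Q = [1, 2, 4] / [3]
  Insert 9 (step 5): P = [2, 4, 5, 9] / [8];  Q = [1, 2, 4, 5] / [3]
  Insert 1 (step 6): P = [1, 4, 5, 9] / [2] / [8];  Q = [1, 2, 4, 5] / [3] / [6]
  Insert 3 (step 7): P = [1, 3, 5, 9] / [2, 4] / [8];  Q = [1, 2, 4, 5] / [3, 7] / [6]
  Insert 7 (step 8): P = [1, 3, 5, 7] / [2, 4, 9] / [8];  Q = [1, 2, 4, 5] / [3, 7, 8] / [6]
  Insert 6 (step 9): P = [1, 3, 5, 6] / [2, 4, 7] / [8, 9];  Q = [1, 2, 4, 5] / [3, 7, 8] / [6, 9]
Final shape: (4, 3, 2).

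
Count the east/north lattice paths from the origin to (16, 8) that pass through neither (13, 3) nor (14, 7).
Number of paths = 363671

Inclusion–exclusion. Total paths: C(24, 16) = 735471. Through P₁: C(16, 13)·C(8, 3) = 31360. Through P₂: C(21, 14)·C(3, 2) = 348840. Since P₁ is strictly southwest of P₂, a monotone path through both must visit P₁ then P₂; paths through both = C(16, 13)·C(5, 1)·C(3, 2) = 8400. Avoid both = 735471 − 31360 − 348840 + 8400 = 363671.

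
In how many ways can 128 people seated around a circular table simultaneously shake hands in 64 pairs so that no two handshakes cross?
C_64 = 368479169875816659479009042713546950

These noncrossing handshakes are counted by the Catalan number C_n = (1/(n + 1)) · C(2n, n). For n = 64: C_64 = (1/65) · C(128, 64) = 23951146041928082866135587776380551750/65 = 368479169875816659479009042713546950.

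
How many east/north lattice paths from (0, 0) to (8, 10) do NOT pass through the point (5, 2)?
Number of paths = 40293

Total paths from (0, 0) to (8, 10): C(18, 8) = 43758. Paths through (5, 2): (paths (0, 0) → (5, 2)) × (paths (5, 2) → (8, 10)) = C(7, 5) · C(11, 3) = 21 · 165 = 3465. Avoidance count = 43758 − 3465 = 40293.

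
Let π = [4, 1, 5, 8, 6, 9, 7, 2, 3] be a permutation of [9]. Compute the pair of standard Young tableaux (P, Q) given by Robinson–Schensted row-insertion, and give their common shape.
P = [1, 2, 3, 7] / [4, 5, 6] / [8, 9];  Q = [1, 3, 4, 6] / [2, 5, 7] / [8, 9];  common shape = (4, 3, 2)

Row-insert the values π_1, π_2, … into P one at a time, bumping the leftmost entry strictly greater than the inserted value down to the next row. The recording tableau Q records, in position (i, j), the step at which that cell was added to P.
  Insert 4 (step 1): P = [4];  Q = [1]
  Insert 1 (step 2): P = [1] / [4];  Q = [1] / [2]
  Insert 5 (step 3): P = [1, 5] / [4];  Q = [1, 3] / [2]
  Insert 8 (step 4): P = [1, 5, 8] / [4];  Q = [1, 3, 4] / [2]
  Insert 6 (step 5): P = [1, 5, 6] / [4, 8];  Q = [1, 3, 4] / [2, 5]
  Insert 9 (step 6): P = [1, 5, 6, 9] / [4, 8];  Q = [1, 3, 4, 6] / [2, 5]
  Insert 7 (step 7): P = [1, 5, 6, 7] / [4, 8, 9];  Q = [1, 3, 4, 6] / [2, 5, 7]
  Insert 2 (step 8): P = [1, 2, 6, 7] / [4, 5, 9] / [8];  Q = [1, 3, 4, 6] / [2, 5, 7] / [8]
  Insert 3 (step 9): P = [1, 2, 3, 7] / [4, 5, 6] / [8, 9];  Q = [1, 3, 4, 6] / [2, 5, 7] / [8, 9]
Final shape: (4, 3, 2).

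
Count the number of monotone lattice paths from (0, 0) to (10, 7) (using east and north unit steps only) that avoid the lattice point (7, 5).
Number of paths = 11528

Total paths from (0, 0) to (10, 7): C(17, 10) = 19448. Paths through (7, 5): (paths (0, 0) → (7, 5)) × (paths (7, 5) → (10, 7)) = C(12, 7) · C(5, 3) = 792 · 10 = 7920. Avoidance count = 19448 − 7920 = 11528.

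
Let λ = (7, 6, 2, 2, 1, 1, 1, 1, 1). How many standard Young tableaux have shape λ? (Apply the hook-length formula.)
# SYT of shape (7, 6, 2, 2, 1, 1, 1, 1, 1) = 787913280

Hook-length formula: f^λ = n! / Π hook(c), product over all cells c of the Young diagram. For λ = (7, 6, 2, 2, 1, 1, 1, 1, 1), n = 22 boxes. Hook lengths by row (left-to-right, top-to-bottom): [15, 9, 6, 5, 4, 3, 1]; [13, 7, 4, 3, 2, 1]; [8, 2]; [7, 1]; [5]; [4]; [3]; [2]; [1]. Product of hooks = 1426553856000. So f^λ = 22! / 1426553856000 = 1124000727777607680000 / 1426553856000 = 787913280.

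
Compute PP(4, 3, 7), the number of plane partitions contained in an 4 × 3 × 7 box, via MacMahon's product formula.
PP(4, 3, 7) = 1557270

Evaluate the triple product over i = 1..4, j = 1..3, k = 1..7. The factors are (2/1) · (3/2) · (4/3) · (5/4) · (6/5) · (7/6) · (8/7) · (3/2) · … (84 factors total). The numerators and denominators telescope so the product is an integer; carrying out the multiplication exactly gives PP(4, 3, 7) = 1557270.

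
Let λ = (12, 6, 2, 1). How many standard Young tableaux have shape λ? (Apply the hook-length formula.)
# SYT of shape (12, 6, 2, 1) = 13294680

Hook-length formula: f^λ = n! / Π hook(c), product over all cells c of the Young diagram. For λ = (12, 6, 2, 1), n = 21 boxes. Hook lengths by row (left-to-right, top-to-bottom): [15, 13, 11, 10, 9, 8, 6, 5, 4, 3, 2, 1]; [8, 6, 4, 3, 2, 1]; [3, 1]; [1]. Product of hooks = 3842961408000. So f^λ = 21! / 3842961408000 = 51090942171709440000 / 3842961408000 = 13294680.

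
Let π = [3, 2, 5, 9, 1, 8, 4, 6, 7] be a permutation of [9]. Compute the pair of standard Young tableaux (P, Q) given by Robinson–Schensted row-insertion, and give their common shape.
P = [1, 4, 6, 7] / [2, 5, 8] / [3, 9];  Q = [1, 3, 4, 9] / [2, 6, 8] / [5, 7];  common shape = (4, 3, 2)

Row-insert the values π_1, π_2, … into P one at a time, bumping the leftmost entry strictly greater than the inserted value down to the next row. The recording tableau Q records, in position (i, j), the step at which that cell was added to P.
  Insert 3 (step 1): P = [3];  Q = [1]
  Insert 2 (step 2): P = [2] / [3];  Q = [1] / [2]
  Insert 5 (step 3): P = [2, 5] / [3];  Q = [1, 3] / [2]
  Insert 9 (step 4): P = [2, 5, 9] / [3];  Q = [1, 3, 4] / [2]
  Insert 1 (step 5): P = [1, 5, 9] / [2] / [3];  Q = [1, 3, 4] / [2] / [5]
  Insert 8 (step 6): P = [1, 5, 8] / [2, 9] / [3];  Q = [1, 3, 4] / [2, 6] / [5]
  Insert 4 (step 7): P = [1, 4, 8] / [2, 5] / [3, 9];  Q = [1, 3, 4] / [2, 6] / [5, 7]
  Insert 6 (step 8): P = [1, 4, 6] / [2, 5, 8] / [3, 9];  Q = [1, 3, 4] / [2, 6, 8] / [5, 7]
  Insert 7 (step 9): P = [1, 4, 6, 7] / [2, 5, 8] / [3, 9];  Q = [1, 3, 4, 9] / [2, 6, 8] / [5, 7]
Final shape: (4, 3, 2).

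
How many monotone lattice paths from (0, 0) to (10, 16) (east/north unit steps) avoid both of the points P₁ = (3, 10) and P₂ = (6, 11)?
Number of paths = 3405727

Inclusion–exclusion. Total paths: C(26, 10) = 5311735. Through P₁: C(13, 3)·C(13, 7) = 490776. Through P₂: C(17, 6)·C(9, 4) = 1559376. Since P₁ is strictly southwest of P₂, a monotone path through both must visit P₁ then P₂; paths through both = C(13, 3)·C(4, 3)·C(9, 4) = 144144. Avoid both = 5311735 − 490776 − 1559376 + 144144 = 3405727.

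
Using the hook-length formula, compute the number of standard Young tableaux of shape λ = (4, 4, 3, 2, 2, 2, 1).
# SYT of shape (4, 4, 3, 2, 2, 2, 1) = 4200768

Hook-length formula: f^λ = n! / Π hook(c), product over all cells c of the Young diagram. For λ = (4, 4, 3, 2, 2, 2, 1), n = 18 boxes. Hook lengths by row (left-to-right, top-to-bottom): [10, 8, 4, 2]; [9, 7, 3, 1]; [7, 5, 1]; [5, 3]; [4, 2]; [3, 1]; [1]. Product of hooks = 1524096000. So f^λ = 18! / 1524096000 = 6402373705728000 / 1524096000 = 4200768.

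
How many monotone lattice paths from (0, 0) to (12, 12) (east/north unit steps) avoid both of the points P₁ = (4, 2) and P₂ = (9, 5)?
Number of paths = 1908346

Inclusion–exclusion. Total paths: C(24, 12) = 2704156. Through P₁: C(6, 4)·C(18, 8) = 656370. Through P₂: C(14, 9)·C(10, 3) = 240240. Since P₁ is strictly southwest of P₂, a monotone path through both must visit P₁ then P₂; paths through both = C(6, 4)·C(8, 5)·C(10, 3) = 100800. Avoid both = 2704156 − 656370 − 240240 + 100800 = 1908346.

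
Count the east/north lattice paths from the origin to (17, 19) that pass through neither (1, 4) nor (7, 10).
Number of paths = 5725014641

Inclusion–exclusion. Total paths: C(36, 17) = 8597496600. Through P₁: C(5, 1)·C(31, 16) = 1502700975. Through P₂: C(17, 7)·C(19, 10) = 1796567344. Since P₁ is strictly southwest of P₂, a monotone path through both must visit P₁ then P₂; paths through both = C(5, 1)·C(12, 6)·C(19, 10) = 426786360. Avoid both = 8597496600 − 1502700975 − 1796567344 + 426786360 = 5725014641.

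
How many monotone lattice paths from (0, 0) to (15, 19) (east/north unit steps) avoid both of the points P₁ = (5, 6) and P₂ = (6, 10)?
Number of paths = 1050372268

Inclusion–exclusion. Total paths: C(34, 15) = 1855967520. Through P₁: C(11, 5)·C(23, 10) = 528558492. Through P₂: C(16, 6)·C(18, 9) = 389348960. Since P₁ is strictly southwest of P₂, a monotone path through both must visit P₁ then P₂; paths through both = C(11, 5)·C(5, 1)·C(18, 9) = 112312200. Avoid both = 1855967520 − 528558492 − 389348960 + 112312200 = 1050372268.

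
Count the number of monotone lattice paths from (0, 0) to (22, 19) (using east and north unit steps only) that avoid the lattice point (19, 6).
Number of paths = 244563494200

Total paths from (0, 0) to (22, 19): C(41, 22) = 244662670200. Paths through (19, 6): (paths (0, 0) → (19, 6)) × (paths (19, 6) → (22, 19)) = C(25, 19) · C(16, 3) = 177100 · 560 = 99176000. Avoidance count = 244662670200 − 99176000 = 244563494200.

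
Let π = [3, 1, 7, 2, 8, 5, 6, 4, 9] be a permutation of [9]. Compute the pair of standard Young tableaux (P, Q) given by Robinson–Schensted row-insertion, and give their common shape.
P = [1, 2, 4, 6, 9] / [3, 5, 8] / [7];  Q = [1, 3, 5, 7, 9] / [2, 4, 6] / [8];  common shape = (5, 3, 1)

Row-insert the values π_1, π_2, … into P one at a time, bumping the leftmost entry strictly greater than the inserted value down to the next row. The recording tableau Q records, in position (i, j), the step at which that cell was added to P.
  Insert 3 (step 1): P = [3];  Q = [1]
  Insert 1 (step 2): P = [1] / [3];  Q = [1] / [2]
  Insert 7 (step 3): P = [1, 7] / [3];  Q = [1, 3] / [2]
  Insert 2 (step 4): P = [1, 2] / [3, 7];  Q = [1, 3] / [2, 4]
  Insert 8 (step 5): P = [1, 2, 8] / [3, 7];  Q = [1, 3, 5] / [2, 4]
  Insert 5 (step 6): P = [1, 2, 5] / [3, 7, 8];  Q = [1, 3, 5] / [2, 4, 6]
  Insert 6 (step 7): P = [1, 2, 5, 6] / [3, 7, 8];  Q = [1, 3, 5, 7] / [2, 4, 6]
  Insert 4 (step 8): P = [1, 2, 4, 6] / [3, 5, 8] / [7];  Q = [1, 3, 5, 7] / [2, 4, 6] / [8]
  Insert 9 (step 9): P = [1, 2, 4, 6, 9] / [3, 5, 8] / [7];  Q = [1, 3, 5, 7, 9] / [2, 4, 6] / [8]
Final shape: (5, 3, 1).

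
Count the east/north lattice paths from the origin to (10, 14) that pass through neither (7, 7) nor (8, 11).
Number of paths = 965196

Inclusion–exclusion. Total paths: C(24, 10) = 1961256. Through P₁: C(14, 7)·C(10, 3) = 411840. Through P₂: C(19, 8)·C(5, 2) = 755820. Since P₁ is strictly southwest of P₂, a monotone path through both must visit P₁ then P₂; paths through both = C(14, 7)·C(5, 1)·C(5, 2) = 171600. Avoid both = 1961256 − 411840 − 755820 + 171600 = 965196.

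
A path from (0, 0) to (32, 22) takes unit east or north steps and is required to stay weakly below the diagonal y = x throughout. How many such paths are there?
Number of paths = 260170725132045

By the reflection principle (André's argument), the number of monotone paths to (32, 22) with n ≤ m that never go above y = x is C(54, 32) − C(54, 33) = 780512175396135 − 520341450264090 = 260170725132045.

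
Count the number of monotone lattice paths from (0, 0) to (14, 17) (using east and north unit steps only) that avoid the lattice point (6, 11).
Number of paths = 228017397

Total paths from (0, 0) to (14, 17): C(31, 14) = 265182525. Paths through (6, 11): (paths (0, 0) → (6, 11)) × (paths (6, 11) → (14, 17)) = C(17, 6) · C(14, 8) = 12376 · 3003 = 37165128. Avoidance count = 265182525 − 37165128 = 228017397.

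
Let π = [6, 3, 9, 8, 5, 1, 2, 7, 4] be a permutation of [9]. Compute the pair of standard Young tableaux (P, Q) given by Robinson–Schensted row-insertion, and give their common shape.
P = [1, 2, 4] / [3, 5, 7] / [6, 8] / [9];  Q = [1, 3, 8] / [2, 4, 9] / [5, 7] / [6];  common shape = (3, 3, 2, 1)

Row-insert the values π_1, π_2, … into P one at a time, bumping the leftmost entry strictly greater than the inserted value down to the next row. The recording tableau Q records, in position (i, j), the step at which that cell was added to P.
  Insert 6 (step 1): P = [6];  Q = [1]
  Insert 3 (step 2): P = [3] / [6];  Q = [1] / [2]
  Insert 9 (step 3): P = [3, 9] / [6];  Q = [1, 3] / [2]
  Insert 8 (step 4): P = [3, 8] / [6, 9];  Q = [1, 3] / [2, 4]
  Insert 5 (step 5): P = [3, 5] / [6, 8] / [9];  Q = [1, 3] / [2, 4] / [5]
  Insert 1 (step 6): P = [1, 5] / [3, 8] / [6] / [9];  Q = [1, 3] / [2, 4] / [5] / [6]
  Insert 2 (step 7): P = [1, 2] / [3, 5] / [6, 8] / [9];  Q = [1, 3] / [2, 4] / [5, 7] / [6]
  Insert 7 (step 8): P = [1, 2, 7] / [3, 5] / [6, 8] / [9];  Q = [1, 3, 8] / [2, 4] / [5, 7] / [6]
  Insert 4 (step 9): P = [1, 2, 4] / [3, 5, 7] / [6, 8] / [9];  Q = [1, 3, 8] / [2, 4, 9] / [5, 7] / [6]
Final shape: (3, 3, 2, 1).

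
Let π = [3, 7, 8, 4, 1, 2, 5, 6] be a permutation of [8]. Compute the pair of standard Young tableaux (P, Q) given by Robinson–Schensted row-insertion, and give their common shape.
P = [1, 2, 5, 6] / [3, 4, 8] / [7];  Q = [1, 2, 3, 8] / [4, 6, 7] / [5];  common shape = (4, 3, 1)

Row-insert the values π_1, π_2, … into P one at a time, bumping the leftmost entry strictly greater than the inserted value down to the next row. The recording tableau Q records, in position (i, j), the step at which that cell was added to P.
  Insert 3 (step 1): P = [3];  Q = [1]
  Insert 7 (step 2): P = [3, 7];  Q = [1, 2]
  Insert 8 (step 3): P = [3, 7, 8];  Q = [1, 2, 3]
  Insert 4 (step 4): P = [3, 4, 8] / [7];  Q = [1, 2, 3] / [4]
  Insert 1 (step 5): P = [1, 4, 8] / [3] / [7];  Q = [1, 2, 3] / [4] / [5]
  Insert 2 (step 6): P = [1, 2, 8] / [3, 4] / [7];  Q = [1, 2, 3] / [4, 6] / [5]
  Insert 5 (step 7): P = [1, 2, 5] / [3, 4, 8] / [7];  Q = [1, 2, 3] / [4, 6, 7] / [5]
  Insert 6 (step 8): P = [1, 2, 5, 6] / [3, 4, 8] / [7];  Q = [1, 2, 3, 8] / [4, 6, 7] / [5]
Final shape: (4, 3, 1).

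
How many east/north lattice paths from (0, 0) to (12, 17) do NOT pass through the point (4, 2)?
Number of paths = 44541225

Total paths from (0, 0) to (12, 17): C(29, 12) = 51895935. Paths through (4, 2): (paths (0, 0) → (4, 2)) × (paths (4, 2) → (12, 17)) = C(6, 4) · C(23, 8) = 15 · 490314 = 7354710. Avoidance count = 51895935 − 7354710 = 44541225.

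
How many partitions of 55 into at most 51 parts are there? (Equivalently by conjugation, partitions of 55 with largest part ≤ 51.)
p(55, parts ≤ 51) = 451269

Use the recurrence p(n, m) = p(n, m−1) + p(n−m, m): either the largest part is < m (count p(n, m−1)) or the largest part is exactly m (remove one copy of m, count p(n−m, m)). With p(0, ·) = 1 this gives p(55, parts ≤ 51) = 451269. (By conjugating Young diagrams, this also counts partitions of 55 into at most 51 parts.)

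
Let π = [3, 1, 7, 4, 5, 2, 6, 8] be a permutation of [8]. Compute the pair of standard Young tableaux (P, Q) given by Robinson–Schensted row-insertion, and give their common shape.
P = [1, 2, 5, 6, 8] / [3, 4] / [7];  Q = [1, 3, 5, 7, 8] / [2, 4] / [6];  common shape = (5, 2, 1)

Row-insert the values π_1, π_2, … into P one at a time, bumping the leftmost entry strictly greater than the inserted value down to the next row. The recording tableau Q records, in position (i, j), the step at which that cell was added to P.
  Insert 3 (step 1): P = [3];  Q = [1]
  Insert 1 (step 2): P = [1] / [3];  Q = [1] / [2]
  Insert 7 (step 3): P = [1, 7] / [3];  Q = [1, 3] / [2]
  Insert 4 (step 4): P = [1, 4] / [3, 7];  Q = [1, 3] / [2, 4]
  Insert 5 (step 5): P = [1, 4, 5] / [3, 7];  Q = [1, 3, 5] / [2, 4]
  Insert 2 (step 6): P = [1, 2, 5] / [3, 4] / [7];  Q = [1, 3, 5] / [2, 4] / [6]
  Insert 6 (step 7): P = [1, 2, 5, 6] / [3, 4] / [7];  Q = [1, 3, 5, 7] / [2, 4] / [6]
  Insert 8 (step 8): P = [1, 2, 5, 6, 8] / [3, 4] / [7];  Q = [1, 3, 5, 7, 8] / [2, 4] / [6]
Final shape: (5, 2, 1).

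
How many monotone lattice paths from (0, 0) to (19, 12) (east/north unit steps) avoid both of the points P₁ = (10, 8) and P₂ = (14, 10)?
Number of paths = 82430949

Inclusion–exclusion. Total paths: C(31, 19) = 141120525. Through P₁: C(18, 10)·C(13, 9) = 31286970. Through P₂: C(24, 14)·C(7, 5) = 41186376. Since P₁ is strictly southwest of P₂, a monotone path through both must visit P₁ then P₂; paths through both = C(18, 10)·C(6, 4)·C(7, 5) = 13783770. Avoid both = 141120525 − 31286970 − 41186376 + 13783770 = 82430949.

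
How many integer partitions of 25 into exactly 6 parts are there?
p(25, 6 parts) = 235

Partitions of n into exactly k parts are in bijection with partitions of n − k into at most k parts (subtract 1 from each part). So p(25, exactly 6) = p(19, parts ≤ 6). Computing via the recurrence p(m, j) = p(m, j−1) + p(m−j, j) gives 235.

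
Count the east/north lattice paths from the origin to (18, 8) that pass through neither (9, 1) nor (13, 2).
Number of paths = 1422465

Inclusion–exclusion. Total paths: C(26, 18) = 1562275. Through P₁: C(10, 9)·C(16, 9) = 114400. Through P₂: C(15, 13)·C(11, 5) = 48510. Since P₁ is strictly southwest of P₂, a monotone path through both must visit P₁ then P₂; paths through both = C(10, 9)·C(5, 4)·C(11, 5) = 23100. Avoid both = 1562275 − 114400 − 48510 + 23100 = 1422465.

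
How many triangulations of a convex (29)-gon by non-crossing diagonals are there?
C_27 = 69533550916004

These polygon triangulations are counted by the Catalan number C_n = (1/(n + 1)) · C(2n, n). For n = 27: C_27 = (1/28) · C(54, 27) = 1946939425648112/28 = 69533550916004.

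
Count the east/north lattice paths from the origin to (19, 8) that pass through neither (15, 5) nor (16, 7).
Number of paths = 882855

Inclusion–exclusion. Total paths: C(27, 19) = 2220075. Through P₁: C(20, 15)·C(7, 4) = 542640. Through P₂: C(23, 16)·C(4, 3) = 980628. Since P₁ is strictly southwest of P₂, a monotone path through both must visit P₁ then P₂; paths through both = C(20, 15)·C(3, 1)·C(4, 3) = 186048. Avoid both = 2220075 − 542640 − 980628 + 186048 = 882855.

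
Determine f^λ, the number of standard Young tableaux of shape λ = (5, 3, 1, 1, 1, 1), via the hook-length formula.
# SYT of shape (5, 3, 1, 1, 1, 1) = 3564

Hook-length formula: f^λ = n! / Π hook(c), product over all cells c of the Young diagram. For λ = (5, 3, 1, 1, 1, 1), n = 12 boxes. Hook lengths by row (left-to-right, top-to-bottom): [10, 5, 4, 2, 1]; [7, 2, 1]; [4]; [3]; [2]; [1]. Product of hooks = 134400. So f^λ = 12! / 134400 = 479001600 / 134400 = 3564.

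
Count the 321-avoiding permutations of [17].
C_17 = 129644790

These 321-avoiding permutations are counted by the Catalan number C_n = (1/(n + 1)) · C(2n, n). For n = 17: C_17 = (1/18) · C(34, 17) = 2333606220/18 = 129644790.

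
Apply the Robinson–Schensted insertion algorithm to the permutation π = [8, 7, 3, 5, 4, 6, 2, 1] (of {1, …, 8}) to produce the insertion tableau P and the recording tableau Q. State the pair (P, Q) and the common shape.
P = [1, 4, 6] / [2] / [3] / [5] / [7] / [8];  Q = [1, 4, 6] / [2] / [3] / [5] / [7] / [8];  common shape = (3, 1, 1, 1, 1, 1)

Row-insert the values π_1, π_2, … into P one at a time, bumping the leftmost entry strictly greater than the inserted value down to the next row. The recording tableau Q records, in position (i, j), the step at which that cell was added to P.
  Insert 8 (step 1): P = [8];  Q = [1]
  Insert 7 (step 2): P = [7] / [8];  Q = [1] / [2]
  Insert 3 (step 3): P = [3] / [7] / [8];  Q = [1] / [2] / [3]
  Insert 5 (step 4): P = [3, 5] / [7] / [8];  Q = [1, 4] / [2] / [3]
  Insert 4 (step 5): P = [3, 4] / [5] / [7] / [8];  Q = [1, 4] / [2] / [3] / [5]
  Insert 6 (step 6): P = [3, 4, 6] / [5] / [7] / [8];  Q = [1, 4, 6] / [2] / [3] / [5]
  Insert 2 (step 7): P = [2, 4, 6] / [3] / [5] / [7] / [8];  Q = [1, 4, 6] / [2] / [3] / [5] / [7]
  Insert 1 (step 8): P = [1, 4, 6] / [2] / [3] / [5] / [7] / [8];  Q = [1, 4, 6] / [2] / [3] / [5] / [7] / [8]
Final shape: (3, 1, 1, 1, 1, 1).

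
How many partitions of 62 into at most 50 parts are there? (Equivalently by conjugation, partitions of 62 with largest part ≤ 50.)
p(62, parts ≤ 50) = 1299961

Use the recurrence p(n, m) = p(n, m−1) + p(n−m, m): either the largest part is < m (count p(n, m−1)) or the largest part is exactly m (remove one copy of m, count p(n−m, m)). With p(0, ·) = 1 this gives p(62, parts ≤ 50) = 1299961. (By conjugating Young diagrams, this also counts partitions of 62 into at most 50 parts.)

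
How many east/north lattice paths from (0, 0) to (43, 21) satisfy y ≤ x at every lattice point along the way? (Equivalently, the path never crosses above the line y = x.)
Number of paths = 21488271095284560

By the reflection principle (André's argument), the number of monotone paths to (43, 21) with n ≤ m that never go above y = x is C(64, 43) − C(64, 44) = 41107996877935680 − 19619725782651120 = 21488271095284560.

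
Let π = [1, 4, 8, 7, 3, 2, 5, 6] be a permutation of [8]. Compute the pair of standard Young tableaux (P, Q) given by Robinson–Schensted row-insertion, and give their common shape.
P = [1, 2, 5, 6] / [3, 7] / [4] / [8];  Q = [1, 2, 3, 8] / [4, 7] / [5] / [6];  common shape = (4, 2, 1, 1)

Row-insert the values π_1, π_2, … into P one at a time, bumping the leftmost entry strictly greater than the inserted value down to the next row. The recording tableau Q records, in position (i, j), the step at which that cell was added to P.
  Insert 1 (step 1): P = [1];  Q = [1]
  Insert 4 (step 2): P = [1, 4];  Q = [1, 2]
  Insert 8 (step 3): P = [1, 4, 8];  Q = [1, 2, 3]
  Insert 7 (step 4): P = [1, 4, 7] / [8];  Q = [1, 2, 3] / [4]
  Insert 3 (step 5): P = [1, 3, 7] / [4] / [8];  Q = [1, 2, 3] / [4] / [5]
  Insert 2 (step 6): P = [1, 2, 7] / [3] / [4] / [8];  Q = [1, 2, 3] / [4] / [5] / [6]
  Insert 5 (step 7): P = [1, 2, 5] / [3, 7] / [4] / [8];  Q = [1, 2, 3] / [4, 7] / [5] / [6]
  Insert 6 (step 8): P = [1, 2, 5, 6] / [3, 7] / [4] / [8];  Q = [1, 2, 3, 8] / [4, 7] / [5] / [6]
Final shape: (4, 2, 1, 1).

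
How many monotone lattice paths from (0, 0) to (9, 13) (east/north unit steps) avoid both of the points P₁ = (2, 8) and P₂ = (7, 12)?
Number of paths = 327626

Inclusion–exclusion. Total paths: C(22, 9) = 497420. Through P₁: C(10, 2)·C(12, 7) = 35640. Through P₂: C(19, 7)·C(3, 2) = 151164. Since P₁ is strictly southwest of P₂, a monotone path through both must visit P₁ then P₂; paths through both = C(10, 2)·C(9, 5)·C(3, 2) = 17010. Avoid both = 497420 − 35640 − 151164 + 17010 = 327626.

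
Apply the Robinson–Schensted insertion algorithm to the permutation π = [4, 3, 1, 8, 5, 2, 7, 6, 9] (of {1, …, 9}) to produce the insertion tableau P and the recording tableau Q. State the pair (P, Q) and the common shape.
P = [1, 2, 6, 9] / [3, 5, 7] / [4, 8];  Q = [1, 4, 7, 9] / [2, 5, 8] / [3, 6];  common shape = (4, 3, 2)

Row-insert the values π_1, π_2, … into P one at a time, bumping the leftmost entry strictly greater than the inserted value down to the next row. The recording tableau Q records, in position (i, j), the step at which that cell was added to P.
  Insert 4 (step 1): P = [4];  Q = [1]
  Insert 3 (step 2): P = [3] / [4];  Q = [1] / [2]
  Insert 1 (step 3): P = [1] / [3] / [4];  Q = [1] / [2] / [3]
  Insert 8 (step 4): P = [1, 8] / [3] / [4];  Q = [1, 4] / [2] / [3]
  Insert 5 (step 5): P = [1, 5] / [3, 8] / [4];  Q = [1, 4] / [2, 5] / [3]
  Insert 2 (step 6): P = [1, 2] / [3, 5] / [4, 8];  Q = [1, 4] / [2, 5] / [3, 6]
  Insert 7 (step 7): P = [1, 2, 7] / [3, 5] / [4, 8];  Q = [1, 4, 7] / [2, 5] / [3, 6]
  Insert 6 (step 8): P = [1, 2, 6] / [3, 5, 7] / [4, 8];  Q = [1, 4, 7] / [2, 5, 8] / [3, 6]
  Insert 9 (step 9): P = [1, 2, 6, 9] / [3, 5, 7] / [4, 8];  Q = [1, 4, 7, 9] / [2, 5, 8] / [3, 6]
Final shape: (4, 3, 2).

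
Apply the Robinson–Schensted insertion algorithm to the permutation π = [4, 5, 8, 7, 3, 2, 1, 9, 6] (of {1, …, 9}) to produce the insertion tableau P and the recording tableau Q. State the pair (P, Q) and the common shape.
P = [1, 5, 6, 9] / [2, 7] / [3] / [4] / [8];  Q = [1, 2, 3, 8] / [4, 9] / [5] / [6] / [7];  common shape = (4, 2, 1, 1, 1)

Row-insert the values π_1, π_2, … into P one at a time, bumping the leftmost entry strictly greater than the inserted value down to the next row. The recording tableau Q records, in position (i, j), the step at which that cell was added to P.
  Insert 4 (step 1): P = [4];  Q = [1]
  Insert 5 (step 2): P = [4, 5];  Q = [1, 2]
  Insert 8 (step 3): P = [4, 5, 8];  Q = [1, 2, 3]
  Insert 7 (step 4): P = [4, 5, 7] / [8];  Q = [1, 2, 3] / [4]
  Insert 3 (step 5): P = [3, 5, 7] / [4] / [8];  Q = [1, 2, 3] / [4] / [5]
  Insert 2 (step 6): P = [2, 5, 7] / [3] / [4] / [8];  Q = [1, 2, 3] / [4] / [5] / [6]
  Insert 1 (step 7): P = [1, 5, 7] / [2] / [3] / [4] / [8];  Q = [1, 2, 3] / [4] / [5] / [6] / [7]
  Insert 9 (step 8): P = [1, 5, 7, 9] / [2] / [3] / [4] / [8];  Q = [1, 2, 3, 8] / [4] / [5] / [6] / [7]
  Insert 6 (step 9): P = [1, 5, 6, 9] / [2, 7] / [3] / [4] / [8];  Q = [1, 2, 3, 8] / [4, 9] / [5] / [6] / [7]
Final shape: (4, 2, 1, 1, 1).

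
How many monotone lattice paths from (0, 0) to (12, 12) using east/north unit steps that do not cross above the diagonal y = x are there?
C_12 = 208012

These NE paths below the diagonal are counted by the Catalan number C_n = (1/(n + 1)) · C(2n, n). For n = 12: C_12 = (1/13) · C(24, 12) = 2704156/13 = 208012.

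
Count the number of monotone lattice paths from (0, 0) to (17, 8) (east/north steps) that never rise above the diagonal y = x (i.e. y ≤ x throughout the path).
Number of paths = 600875

By the reflection principle (André's argument), the number of monotone paths to (17, 8) with n ≤ m that never go above y = x is C(25, 17) − C(25, 18) = 1081575 − 480700 = 600875.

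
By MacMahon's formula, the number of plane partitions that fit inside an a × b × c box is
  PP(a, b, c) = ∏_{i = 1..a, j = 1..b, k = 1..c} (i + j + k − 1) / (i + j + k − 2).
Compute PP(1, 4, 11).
PP(1, 4, 11) = 1365

Evaluate the triple product over i = 1..1, j = 1..4, k = 1..11. The factors are (2/1) · (3/2) · (4/3) · (5/4) · (6/5) · (7/6) · (8/7) · (9/8) · … (44 factors total). The numerators and denominators telescope so the product is an integer; carrying out the multiplication exactly gives PP(1, 4, 11) = 1365.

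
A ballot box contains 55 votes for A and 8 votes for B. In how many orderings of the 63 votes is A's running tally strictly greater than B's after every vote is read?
Strict-lead orderings = 2889302393

Total orderings of the 63 votes with 55 for A: C(63, 55) = 3872894697. By the Bertrand ballot formula (Cycle Lemma / reflection principle), the number of orderings in which A is strictly ahead of B throughout is (p − q)/(p + q) · C(p + q, p) = (55 − 8)/(55 + 8) · 3872894697 = 2889302393.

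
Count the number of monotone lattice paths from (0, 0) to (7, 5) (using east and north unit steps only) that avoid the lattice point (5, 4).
Number of paths = 414

Total paths from (0, 0) to (7, 5): C(12, 7) = 792. Paths through (5, 4): (paths (0, 0) → (5, 4)) × (paths (5, 4) → (7, 5)) = C(9, 5) · C(3, 2) = 126 · 3 = 378. Avoidance count = 792 − 378 = 414.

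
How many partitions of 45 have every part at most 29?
p(45, parts ≤ 29) = 88450

Use the recurrence p(n, m) = p(n, m−1) + p(n−m, m): either the largest part is < m (count p(n, m−1)) or the largest part is exactly m (remove one copy of m, count p(n−m, m)). With p(0, ·) = 1 this gives p(45, parts ≤ 29) = 88450. (By conjugating Young diagrams, this also counts partitions of 45 into at most 29 parts.)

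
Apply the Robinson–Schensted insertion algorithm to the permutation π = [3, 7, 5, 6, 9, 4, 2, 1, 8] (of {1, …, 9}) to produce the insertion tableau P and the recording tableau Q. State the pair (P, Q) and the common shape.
P = [1, 4, 6, 8] / [2, 9] / [3] / [5] / [7];  Q = [1, 2, 4, 5] / [3, 9] / [6] / [7] / [8];  common shape = (4, 2, 1, 1, 1)

Row-insert the values π_1, π_2, … into P one at a time, bumping the leftmost entry strictly greater than the inserted value down to the next row. The recording tableau Q records, in position (i, j), the step at which that cell was added to P.
  Insert 3 (step 1): P = [3];  Q = [1]
  Insert 7 (step 2): P = [3, 7];  Q = [1, 2]
  Insert 5 (step 3): P = [3, 5] / [7];  Q = [1, 2] / [3]
  Insert 6 (step 4): P = [3, 5, 6] / [7];  Q = [1, 2, 4] / [3]
  Insert 9 (step 5): P = [3, 5, 6, 9] / [7];  Q = [1, 2, 4, 5] / [3]
  Insert 4 (step 6): P = [3, 4, 6, 9] / [5] / [7];  Q = [1, 2, 4, 5] / [3] / [6]
  Insert 2 (step 7): P = [2, 4, 6, 9] / [3] / [5] / [7];  Q = [1, 2, 4, 5] / [3] / [6] / [7]
  Insert 1 (step 8): P = [1, 4, 6, 9] / [2] / [3] / [5] / [7];  Q = [1, 2, 4, 5] / [3] / [6] / [7] / [8]
  Insert 8 (step 9): P = [1, 4, 6, 8] / [2, 9] / [3] / [5] / [7];  Q = [1, 2, 4, 5] / [3, 9] / [6] / [7] / [8]
Final shape: (4, 2, 1, 1, 1).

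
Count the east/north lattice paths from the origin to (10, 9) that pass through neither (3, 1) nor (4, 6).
Number of paths = 51014

Inclusion–exclusion. Total paths: C(19, 10) = 92378. Through P₁: C(4, 3)·C(15, 7) = 25740. Through P₂: C(10, 4)·C(9, 6) = 17640. Since P₁ is strictly southwest of P₂, a monotone path through both must visit P₁ then P₂; paths through both = C(4, 3)·C(6, 1)·C(9, 6) = 2016. Avoid both = 92378 − 25740 − 17640 + 2016 = 51014.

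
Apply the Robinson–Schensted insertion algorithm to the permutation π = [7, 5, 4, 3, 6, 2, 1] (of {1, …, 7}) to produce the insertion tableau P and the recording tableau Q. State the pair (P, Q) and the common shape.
P = [1, 6] / [2] / [3] / [4] / [5] / [7];  Q = [1, 5] / [2] / [3] / [4] / [6] / [7];  common shape = (2, 1, 1, 1, 1, 1)

Row-insert the values π_1, π_2, … into P one at a time, bumping the leftmost entry strictly greater than the inserted value down to the next row. The recording tableau Q records, in position (i, j), the step at which that cell was added to P.
  Insert 7 (step 1): P = [7];  Q = [1]
  Insert 5 (step 2): P = [5] / [7];  Q = [1] / [2]
  Insert 4 (step 3): P = [4] / [5] / [7];  Q = [1] / [2] / [3]
  Insert 3 (step 4): P = [3] / [4] / [5] / [7];  Q = [1] / [2] / [3] / [4]
  Insert 6 (step 5): P = [3, 6] / [4] / [5] / [7];  Q = [1, 5] / [2] / [3] / [4]
  Insert 2 (step 6): P = [2, 6] / [3] / [4] / [5] / [7];  Q = [1, 5] / [2] / [3] / [4] / [6]
  Insert 1 (step 7): P = [1, 6] / [2] / [3] / [4] / [5] / [7];  Q = [1, 5] / [2] / [3] / [4] / [6] / [7]
Final shape: (2, 1, 1, 1, 1, 1).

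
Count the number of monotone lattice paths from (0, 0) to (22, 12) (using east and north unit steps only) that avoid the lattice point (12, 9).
Number of paths = 464290060

Total paths from (0, 0) to (22, 12): C(34, 22) = 548354040. Paths through (12, 9): (paths (0, 0) → (12, 9)) × (paths (12, 9) → (22, 12)) = C(21, 12) · C(13, 10) = 293930 · 286 = 84063980. Avoidance count = 548354040 − 84063980 = 464290060.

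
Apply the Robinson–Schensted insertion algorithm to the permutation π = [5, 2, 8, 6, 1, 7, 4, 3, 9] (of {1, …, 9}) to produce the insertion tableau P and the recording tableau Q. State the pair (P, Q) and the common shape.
P = [1, 3, 7, 9] / [2, 4] / [5, 6] / [8];  Q = [1, 3, 6, 9] / [2, 4] / [5, 7] / [8];  common shape = (4, 2, 2, 1)

Row-insert the values π_1, π_2, … into P one at a time, bumping the leftmost entry strictly greater than the inserted value down to the next row. The recording tableau Q records, in position (i, j), the step at which that cell was added to P.
  Insert 5 (step 1): P = [5];  Q = [1]
  Insert 2 (step 2): P = [2] / [5];  Q = [1] / [2]
  Insert 8 (step 3): P = [2, 8] / [5];  Q = [1, 3] / [2]
  Insert 6 (step 4): P = [2, 6] / [5, 8];  Q = [1, 3] / [2, 4]
  Insert 1 (step 5): P = [1, 6] / [2, 8] / [5];  Q = [1, 3] / [2, 4] / [5]
  Insert 7 (step 6): P = [1, 6, 7] / [2, 8] / [5];  Q = [1, 3, 6] / [2, 4] / [5]
  Insert 4 (step 7): P = [1, 4, 7] / [2, 6] / [5, 8];  Q = [1, 3, 6] / [2, 4] / [5, 7]
  Insert 3 (step 8): P = [1, 3, 7] / [2, 4] / [5, 6] / [8];  Q = [1, 3, 6] / [2, 4] / [5, 7] / [8]
  Insert 9 (step 9): P = [1, 3, 7, 9] / [2, 4] / [5, 6] / [8];  Q = [1, 3, 6, 9] / [2, 4] / [5, 7] / [8]
Final shape: (4, 2, 2, 1).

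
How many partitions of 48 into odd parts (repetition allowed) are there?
p_odd(48) = 2910

Enumerate partitions using only odd parts via the recurrence o(n, m) = o(n, m−2) + o(n−m, m) over odd m, starting from the largest odd part ≤ n. This gives p_odd(48) = 2910. (Euler's theorem: equals the count of distinct-part partitions.)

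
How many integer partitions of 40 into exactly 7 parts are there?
p(40, 7 parts) = 2738

Partitions of n into exactly k parts are in bijection with partitions of n − k into at most k parts (subtract 1 from each part). So p(40, exactly 7) = p(33, parts ≤ 7). Computing via the recurrence p(m, j) = p(m, j−1) + p(m−j, j) gives 2738.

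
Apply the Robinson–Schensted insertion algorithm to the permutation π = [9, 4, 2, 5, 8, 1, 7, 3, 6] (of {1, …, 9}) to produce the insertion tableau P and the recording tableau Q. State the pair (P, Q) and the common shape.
P = [1, 3, 6] / [2, 5, 7] / [4, 8] / [9];  Q = [1, 4, 5] / [2, 7, 9] / [3, 8] / [6];  common shape = (3, 3, 2, 1)

Row-insert the values π_1, π_2, … into P one at a time, bumping the leftmost entry strictly greater than the inserted value down to the next row. The recording tableau Q records, in position (i, j), the step at which that cell was added to P.
  Insert 9 (step 1): P = [9];  Q = [1]
  Insert 4 (step 2): P = [4] / [9];  Q = [1] / [2]
  Insert 2 (step 3): P = [2] / [4] / [9];  Q = [1] / [2] / [3]
  Insert 5 (step 4): P = [2, 5] / [4] / [9];  Q = [1, 4] / [2] / [3]
  Insert 8 (step 5): P = [2, 5, 8] / [4] / [9];  Q = [1, 4, 5] / [2] / [3]
  Insert 1 (step 6): P = [1, 5, 8] / [2] / [4] / [9];  Q = [1, 4, 5] / [2] / [3] / [6]
  Insert 7 (step 7): P = [1, 5, 7] / [2, 8] / [4] / [9];  Q = [1, 4, 5] / [2, 7] / [3] / [6]
  Insert 3 (step 8): P = [1, 3, 7] / [2, 5] / [4, 8] / [9];  Q = [1, 4, 5] / [2, 7] / [3, 8] / [6]
  Insert 6 (step 9): P = [1, 3, 6] / [2, 5, 7] / [4, 8] / [9];  Q = [1, 4, 5] / [2, 7, 9] / [3, 8] / [6]
Final shape: (3, 3, 2, 1).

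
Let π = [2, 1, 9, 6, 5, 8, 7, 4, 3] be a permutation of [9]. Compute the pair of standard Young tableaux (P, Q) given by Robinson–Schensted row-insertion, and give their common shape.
P = [1, 3, 7] / [2, 4, 8] / [5] / [6] / [9];  Q = [1, 3, 6] / [2, 4, 7] / [5] / [8] / [9];  common shape = (3, 3, 1, 1, 1)

Row-insert the values π_1, π_2, … into P one at a time, bumping the leftmost entry strictly greater than the inserted value down to the next row. The recording tableau Q records, in position (i, j), the step at which that cell was added to P.
  Insert 2 (step 1): P = [2];  Q = [1]
  Insert 1 (step 2): P = [1] / [2];  Q = [1] / [2]
  Insert 9 (step 3): P = [1, 9] / [2];  Q = [1, 3] / [2]
  Insert 6 (step 4): P = [1, 6] / [2, 9];  Q = [1, 3] / [2, 4]
  Insert 5 (step 5): P = [1, 5] / [2, 6] / [9];  Q = [1, 3] / [2, 4] / [5]
  Insert 8 (step 6): P = [1, 5, 8] / [2, 6] / [9];  Q = [1, 3, 6] / [2, 4] / [5]
  Insert 7 (step 7): P = [1, 5, 7] / [2, 6, 8] / [9];  Q = [1, 3, 6] / [2, 4, 7] / [5]
  Insert 4 (step 8): P = [1, 4, 7] / [2, 5, 8] / [6] / [9];  Q = [1, 3, 6] / [2, 4, 7] / [5] / [8]
  Insert 3 (step 9): P = [1, 3, 7] / [2, 4, 8] / [5] / [6] / [9];  Q = [1, 3, 6] / [2, 4, 7] / [5] / [8] / [9]
Final shape: (3, 3, 1, 1, 1).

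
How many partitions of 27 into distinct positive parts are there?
q(27) = 192

A partition into distinct parts is a strictly decreasing sequence summing to n. The recurrence d(n, m) = d(n, m−1) + d(n−m, m−1) (use part m at most once) with q(n) = d(n, n) gives q(27) = 192. (Euler's theorem: # distinct-part partitions = # odd-part partitions.)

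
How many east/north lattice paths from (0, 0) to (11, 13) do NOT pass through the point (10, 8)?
Number of paths = 2233596

Total paths from (0, 0) to (11, 13): C(24, 11) = 2496144. Paths through (10, 8): (paths (0, 0) → (10, 8)) × (paths (10, 8) → (11, 13)) = C(18, 10) · C(6, 1) = 43758 · 6 = 262548. Avoidance count = 2496144 − 262548 = 2233596.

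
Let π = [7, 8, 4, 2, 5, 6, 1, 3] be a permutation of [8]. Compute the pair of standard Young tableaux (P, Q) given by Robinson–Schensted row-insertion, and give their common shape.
P = [1, 3, 6] / [2, 5] / [4, 8] / [7];  Q = [1, 2, 6] / [3, 5] / [4, 8] / [7];  common shape = (3, 2, 2, 1)

Row-insert the values π_1, π_2, … into P one at a time, bumping the leftmost entry strictly greater than the inserted value down to the next row. The recording tableau Q records, in position (i, j), the step at which that cell was added to P.
  Insert 7 (step 1): P = [7];  Q = [1]
  Insert 8 (step 2): P = [7, 8];  Q = [1, 2]
  Insert 4 (step 3): P = [4, 8] / [7];  Q = [1, 2] / [3]
  Insert 2 (step 4): P = [2, 8] / [4] / [7];  Q = [1, 2] / [3] / [4]
  Insert 5 (step 5): P = [2, 5] / [4, 8] / [7];  Q = [1, 2] / [3, 5] / [4]
  Insert 6 (step 6): P = [2, 5, 6] / [4, 8] / [7];  Q = [1, 2, 6] / [3, 5] / [4]
  Insert 1 (step 7): P = [1, 5, 6] / [2, 8] / [4] / [7];  Q = [1, 2, 6] / [3, 5] / [4] / [7]
  Insert 3 (step 8): P = [1, 3, 6] / [2, 5] / [4, 8] / [7];  Q = [1, 2, 6] / [3, 5] / [4, 8] / [7]
Final shape: (3, 2, 2, 1).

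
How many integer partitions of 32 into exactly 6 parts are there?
p(32, 6 parts) = 709

Partitions of n into exactly k parts are in bijection with partitions of n − k into at most k parts (subtract 1 from each part). So p(32, exactly 6) = p(26, parts ≤ 6). Computing via the recurrence p(m, j) = p(m, j−1) + p(m−j, j) gives 709.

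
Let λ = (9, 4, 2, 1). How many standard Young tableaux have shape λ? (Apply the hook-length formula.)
# SYT of shape (9, 4, 2, 1) = 180180

Hook-length formula: f^λ = n! / Π hook(c), product over all cells c of the Young diagram. For λ = (9, 4, 2, 1), n = 16 boxes. Hook lengths by row (left-to-right, top-to-bottom): [12, 10, 8, 7, 5, 4, 3, 2, 1]; [6, 4, 2, 1]; [3, 1]; [1]. Product of hooks = 116121600. So f^λ = 16! / 116121600 = 20922789888000 / 116121600 = 180180.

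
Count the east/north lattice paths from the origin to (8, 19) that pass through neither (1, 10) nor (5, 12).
Number of paths = 1371475

Inclusion–exclusion. Total paths: C(27, 8) = 2220075. Through P₁: C(11, 1)·C(16, 7) = 125840. Through P₂: C(17, 5)·C(10, 3) = 742560. Since P₁ is strictly southwest of P₂, a monotone path through both must visit P₁ then P₂; paths through both = C(11, 1)·C(6, 4)·C(10, 3) = 19800. Avoid both = 2220075 − 125840 − 742560 + 19800 = 1371475.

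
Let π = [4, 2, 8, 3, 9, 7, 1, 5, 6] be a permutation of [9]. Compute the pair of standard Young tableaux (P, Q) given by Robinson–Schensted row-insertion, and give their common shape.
P = [1, 3, 5, 6] / [2, 7, 9] / [4, 8];  Q = [1, 3, 5, 9] / [2, 4, 6] / [7, 8];  common shape = (4, 3, 2)

Row-insert the values π_1, π_2, … into P one at a time, bumping the leftmost entry strictly greater than the inserted value down to the next row. The recording tableau Q records, in position (i, j), the step at which that cell was added to P.
  Insert 4 (step 1): P = [4];  Q = [1]
  Insert 2 (step 2): P = [2] / [4];  Q = [1] / [2]
  Insert 8 (step 3): P = [2, 8] / [4];  Q = [1, 3] / [2]
  Insert 3 (step 4): P = [2, 3] / [4, 8];  Q = [1, 3] / [2, 4]
  Insert 9 (step 5): P = [2, 3, 9] / [4, 8];  Q = [1, 3, 5] / [2, 4]
  Insert 7 (step 6): P = [2, 3, 7] / [4, 8, 9];  Q = [1, 3, 5] / [2, 4, 6]
  Insert 1 (step 7): P = [1, 3, 7] / [2, 8, 9] / [4];  Q = [1, 3, 5] / [2, 4, 6] / [7]
  Insert 5 (step 8): P = [1, 3, 5] / [2, 7, 9] / [4, 8];  Q = [1, 3, 5] / [2, 4, 6] / [7, 8]
  Insert 6 (step 9): P = [1, 3, 5, 6] / [2, 7, 9] / [4, 8];  Q = [1, 3, 5, 9] / [2, 4, 6] / [7, 8]
Final shape: (4, 3, 2).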